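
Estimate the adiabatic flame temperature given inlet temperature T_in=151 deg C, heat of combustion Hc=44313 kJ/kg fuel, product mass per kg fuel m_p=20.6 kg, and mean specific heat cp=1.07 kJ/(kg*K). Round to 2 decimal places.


T_ad = T_in + Hc / (m_p * cp)
Denominator = 20.6 * 1.07 = 22.0420
Temperature rise = 44313 / 22.0420 = 2010.39 K
T_ad = 151 + 2010.39 = 2161.39 deg C


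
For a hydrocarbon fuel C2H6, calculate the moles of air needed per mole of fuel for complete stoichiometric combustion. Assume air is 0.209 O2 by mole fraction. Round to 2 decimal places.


Balanced combustion: C2H6 + 3.5 O2 -> 2 CO2 + 3 H2O
O2 needed = C + H/4 = 2 + 6/4 = 3.50 moles
Air moles = O2 / 0.209 = 3.50 / 0.209 = 16.75 moles air


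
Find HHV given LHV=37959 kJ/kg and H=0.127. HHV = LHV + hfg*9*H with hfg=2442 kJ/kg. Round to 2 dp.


HHV = LHV + hfg * 9 * H
Water addition = 2442 * 9 * 0.127 = 2791.206 kJ/kg
HHV = 37959 + 2791.206 = 40750.21 kJ/kg


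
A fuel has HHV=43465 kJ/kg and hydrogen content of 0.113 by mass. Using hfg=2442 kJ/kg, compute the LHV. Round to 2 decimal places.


LHV = HHV - hfg * 9 * H
Water correction = 2442 * 9 * 0.113 = 2483.514 kJ/kg
LHV = 43465 - 2483.514 = 40981.49 kJ/kg


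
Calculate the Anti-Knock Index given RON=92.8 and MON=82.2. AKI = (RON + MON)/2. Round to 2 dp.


AKI = (RON + MON) / 2
AKI = (92.8 + 82.2) / 2
AKI = 175.0 / 2 = 87.50


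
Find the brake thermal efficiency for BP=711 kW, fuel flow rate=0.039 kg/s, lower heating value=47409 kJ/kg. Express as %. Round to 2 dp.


eta_BTE = (BP / (mf * LHV)) * 100
Denominator = 0.039 * 47409 = 1848.9510 kW
eta_BTE = (711 / 1848.9510) * 100 = 38.45%


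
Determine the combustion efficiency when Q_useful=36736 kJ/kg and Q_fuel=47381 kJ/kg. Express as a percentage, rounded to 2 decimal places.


Efficiency = (Q_useful / Q_fuel) * 100
Efficiency = (36736 / 47381) * 100
Efficiency = 0.7753 * 100 = 77.53%


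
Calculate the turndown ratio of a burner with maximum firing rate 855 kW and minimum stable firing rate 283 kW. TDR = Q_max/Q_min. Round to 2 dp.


TDR = Q_max / Q_min
TDR = 855 / 283 = 3.02


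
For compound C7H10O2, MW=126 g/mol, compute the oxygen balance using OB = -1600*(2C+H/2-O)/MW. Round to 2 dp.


OB = -1600 * (2C + H/2 - O) / MW
Inner = 2*7 + 10/2 - 2 = 17.00
OB = -1600 * 17.00 / 126 = -215.87%


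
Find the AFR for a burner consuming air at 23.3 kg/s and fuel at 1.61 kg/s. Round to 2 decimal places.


AFR = m_air / m_fuel
AFR = 23.3 / 1.61 = 14.47


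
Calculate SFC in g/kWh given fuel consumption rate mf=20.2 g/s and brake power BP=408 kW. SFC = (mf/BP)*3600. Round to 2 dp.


SFC = (mf / BP) * 3600
Rate = 20.2 / 408 = 0.049510 g/(s*kW)
SFC = 0.049510 * 3600 = 178.24 g/kWh


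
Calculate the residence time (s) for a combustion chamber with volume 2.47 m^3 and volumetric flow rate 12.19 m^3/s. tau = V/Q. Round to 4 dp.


tau = V / Q_flow
tau = 2.47 / 12.19 = 0.2026 s


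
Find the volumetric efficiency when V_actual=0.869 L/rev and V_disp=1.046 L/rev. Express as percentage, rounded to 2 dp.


eta_v = (V_actual / V_disp) * 100
Ratio = 0.869 / 1.046 = 0.8308
eta_v = 0.8308 * 100 = 83.08%


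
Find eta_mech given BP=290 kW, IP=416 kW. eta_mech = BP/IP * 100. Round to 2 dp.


eta_mech = (BP / IP) * 100
Ratio = 290 / 416 = 0.6971
eta_mech = 0.6971 * 100 = 69.71%


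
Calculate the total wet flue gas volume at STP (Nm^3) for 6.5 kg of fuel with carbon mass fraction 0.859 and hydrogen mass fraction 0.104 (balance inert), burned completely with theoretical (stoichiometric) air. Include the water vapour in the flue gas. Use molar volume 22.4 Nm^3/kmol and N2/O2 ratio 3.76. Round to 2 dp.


Per kg fuel: CO2 = (C/12 kmol)*22.4 = (0.859/12)*22.4 = 1.60347 Nm^3
Per kg fuel: H2O = (H/2 kmol)*22.4 = (0.104/2)*22.4 = 1.16480 Nm^3
O2 needed per kg fuel = C/12 + H/4 = 0.859/12 + 0.104/4 = 0.09758333 kmol
Per kg fuel: N2 = O2*3.76*22.4 = 0.09758333*3.76*22.4 = 8.21886 Nm^3
Total per kg = 1.60347 + 1.16480 + 8.21886 = 10.98713 Nm^3
Total = 10.98713 * 6.5 = 71.42 Nm^3


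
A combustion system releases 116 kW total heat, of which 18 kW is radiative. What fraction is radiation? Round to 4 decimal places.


f_rad = Q_rad / Q_total
f_rad = 18 / 116 = 0.1552


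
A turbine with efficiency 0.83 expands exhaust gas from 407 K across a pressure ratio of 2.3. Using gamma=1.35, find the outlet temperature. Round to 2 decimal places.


T_out = T_in * (1 - eta * (1 - PR^(-(gamma-1)/gamma)))
Exponent = -(1.35-1)/1.35 = -0.25925926
PR^exp = 2.3^(-0.25925926) = 0.80578413
Factor = 1 - 0.83*(1 - 0.80578413) = 0.83880083
T_out = 407 * 0.83880083 = 341.39 K


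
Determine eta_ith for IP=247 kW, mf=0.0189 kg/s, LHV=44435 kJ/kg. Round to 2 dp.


eta_ith = (IP / (mf * LHV)) * 100
Denominator = 0.0189 * 44435 = 839.8215 kW
eta_ith = (247 / 839.8215) * 100 = 29.41%


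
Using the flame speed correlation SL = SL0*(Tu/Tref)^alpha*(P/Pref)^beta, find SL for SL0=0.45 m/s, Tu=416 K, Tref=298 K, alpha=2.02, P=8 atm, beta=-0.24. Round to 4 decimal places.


SL = SL0 * (Tu/Tref)^alpha * (P/Pref)^beta
T ratio = 416/298 = 1.39597315
(T ratio)^alpha = 1.39597315^2.02 = 1.961786
(P/Pref)^beta = 8^(-0.24) = 0.607097
SL = 0.45 * 1.961786 * 0.607097 = 0.5359 m/s


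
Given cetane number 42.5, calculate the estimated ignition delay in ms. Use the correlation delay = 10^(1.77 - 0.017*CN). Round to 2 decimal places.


delay = 10^(1.77 - 0.017*CN)
Exponent = 1.77 - 0.017*42.5 = 1.0475
delay = 10^1.0475 = 11.16 ms


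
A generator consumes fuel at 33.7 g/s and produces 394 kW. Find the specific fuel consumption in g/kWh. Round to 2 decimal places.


SFC = (mf / BP) * 3600
Rate = 33.7 / 394 = 0.085533 g/(s*kW)
SFC = 0.085533 * 3600 = 307.92 g/kWh


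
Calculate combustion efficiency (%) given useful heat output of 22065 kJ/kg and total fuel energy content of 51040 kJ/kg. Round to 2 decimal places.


Efficiency = (Q_useful / Q_fuel) * 100
Efficiency = (22065 / 51040) * 100
Efficiency = 0.4323 * 100 = 43.23%


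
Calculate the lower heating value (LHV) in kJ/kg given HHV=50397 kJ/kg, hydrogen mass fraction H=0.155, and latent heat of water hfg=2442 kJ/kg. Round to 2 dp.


LHV = HHV - hfg * 9 * H
Water correction = 2442 * 9 * 0.155 = 3406.590 kJ/kg
LHV = 50397 - 3406.590 = 46990.41 kJ/kg


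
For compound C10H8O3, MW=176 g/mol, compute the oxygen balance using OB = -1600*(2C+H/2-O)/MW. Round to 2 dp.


OB = -1600 * (2C + H/2 - O) / MW
Inner = 2*10 + 8/2 - 3 = 21.00
OB = -1600 * 21.00 / 176 = -190.91%


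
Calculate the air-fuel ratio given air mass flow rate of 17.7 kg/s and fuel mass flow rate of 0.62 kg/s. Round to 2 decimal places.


AFR = m_air / m_fuel
AFR = 17.7 / 0.62 = 28.55


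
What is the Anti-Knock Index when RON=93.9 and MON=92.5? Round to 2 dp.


AKI = (RON + MON) / 2
AKI = (93.9 + 92.5) / 2
AKI = 186.4 / 2 = 93.20


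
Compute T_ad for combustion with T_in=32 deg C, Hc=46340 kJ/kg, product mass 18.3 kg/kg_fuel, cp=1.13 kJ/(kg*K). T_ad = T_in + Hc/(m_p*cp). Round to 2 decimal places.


T_ad = T_in + Hc / (m_p * cp)
Denominator = 18.3 * 1.13 = 20.6790
Temperature rise = 46340 / 20.6790 = 2240.92 K
T_ad = 32 + 2240.92 = 2272.92 deg C


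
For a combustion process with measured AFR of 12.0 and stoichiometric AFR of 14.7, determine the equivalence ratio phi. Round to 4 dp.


phi = AFR_stoich / AFR_actual
phi = 14.7 / 12.0 = 1.2250


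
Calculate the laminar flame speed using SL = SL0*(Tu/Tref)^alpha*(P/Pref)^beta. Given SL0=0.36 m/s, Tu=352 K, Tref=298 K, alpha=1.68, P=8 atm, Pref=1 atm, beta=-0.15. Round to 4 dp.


SL = SL0 * (Tu/Tref)^alpha * (P/Pref)^beta
T ratio = 352/298 = 1.18120805
(T ratio)^alpha = 1.18120805^1.68 = 1.322843
(P/Pref)^beta = 8^(-0.15) = 0.732043
SL = 0.36 * 1.322843 * 0.732043 = 0.3486 m/s


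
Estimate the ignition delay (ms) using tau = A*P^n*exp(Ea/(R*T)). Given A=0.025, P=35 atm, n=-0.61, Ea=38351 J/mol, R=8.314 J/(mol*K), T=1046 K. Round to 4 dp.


tau = A * P^n * exp(Ea/(R*T))
P^n = 35^(-0.61) = 0.11431902
Ea/(R*T) = 38351/(8.314*1046) = 4.409963
exp(Ea/(R*T)) = 82.266455
tau = 0.025 * 0.11431902 * 82.266455 = 0.2351 ms


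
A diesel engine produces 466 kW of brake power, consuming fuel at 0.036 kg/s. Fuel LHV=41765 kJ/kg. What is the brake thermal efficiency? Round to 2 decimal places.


eta_BTE = (BP / (mf * LHV)) * 100
Denominator = 0.036 * 41765 = 1503.5400 kW
eta_BTE = (466 / 1503.5400) * 100 = 30.99%


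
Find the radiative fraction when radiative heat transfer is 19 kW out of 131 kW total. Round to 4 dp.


f_rad = Q_rad / Q_total
f_rad = 19 / 131 = 0.1450


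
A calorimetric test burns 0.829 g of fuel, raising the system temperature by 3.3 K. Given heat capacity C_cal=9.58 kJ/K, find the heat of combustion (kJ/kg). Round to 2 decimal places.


Hc = C_cal * delta_T / m_fuel
Q_released = 9.58 * 3.3 = 31.6140 kJ
m_fuel = 0.829 g = 0.829/1000 kg = 0.000829 kg
Hc = 31.6140 / 0.000829 = 38135.10 kJ/kg


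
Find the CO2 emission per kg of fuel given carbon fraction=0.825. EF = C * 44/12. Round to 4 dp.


EF = C_frac * (M_CO2 / M_C)
EF = 0.825 * (44/12)
EF = 0.825 * 3.666667 = 3.0250 kg_CO2/kg_fuel


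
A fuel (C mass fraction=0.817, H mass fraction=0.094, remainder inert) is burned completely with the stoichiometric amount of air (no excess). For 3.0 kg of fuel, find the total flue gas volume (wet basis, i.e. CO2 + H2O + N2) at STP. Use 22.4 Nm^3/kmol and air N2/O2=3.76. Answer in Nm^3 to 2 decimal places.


Per kg fuel: CO2 = (C/12 kmol)*22.4 = (0.817/12)*22.4 = 1.52507 Nm^3
Per kg fuel: H2O = (H/2 kmol)*22.4 = (0.094/2)*22.4 = 1.05280 Nm^3
O2 needed per kg fuel = C/12 + H/4 = 0.817/12 + 0.094/4 = 0.09158333 kmol
Per kg fuel: N2 = O2*3.76*22.4 = 0.09158333*3.76*22.4 = 7.71351 Nm^3
Total per kg = 1.52507 + 1.05280 + 7.71351 = 10.29138 Nm^3
Total = 10.29138 * 3.0 = 30.87 Nm^3


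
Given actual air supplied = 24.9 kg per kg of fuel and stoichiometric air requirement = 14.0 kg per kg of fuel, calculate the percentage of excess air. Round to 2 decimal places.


Excess air = actual - stoichiometric = 24.9 - 14.0 = 10.90 kg/kg fuel
Excess air % = (excess / stoich) * 100 = (10.90 / 14.0) * 100 = 77.86%


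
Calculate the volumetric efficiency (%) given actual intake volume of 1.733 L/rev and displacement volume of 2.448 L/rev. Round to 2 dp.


eta_v = (V_actual / V_disp) * 100
Ratio = 1.733 / 2.448 = 0.7079
eta_v = 0.7079 * 100 = 70.79%


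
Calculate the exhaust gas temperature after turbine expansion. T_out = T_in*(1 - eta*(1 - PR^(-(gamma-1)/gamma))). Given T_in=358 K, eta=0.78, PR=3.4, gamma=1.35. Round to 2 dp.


T_out = T_in * (1 - eta * (1 - PR^(-(gamma-1)/gamma)))
Exponent = -(1.35-1)/1.35 = -0.25925926
PR^exp = 3.4^(-0.25925926) = 0.72813041
Factor = 1 - 0.78*(1 - 0.72813041) = 0.78794172
T_out = 358 * 0.78794172 = 282.08 K


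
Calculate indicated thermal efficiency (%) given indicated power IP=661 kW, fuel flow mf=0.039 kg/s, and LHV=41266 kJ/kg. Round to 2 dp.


eta_ith = (IP / (mf * LHV)) * 100
Denominator = 0.039 * 41266 = 1609.3740 kW
eta_ith = (661 / 1609.3740) * 100 = 41.07%


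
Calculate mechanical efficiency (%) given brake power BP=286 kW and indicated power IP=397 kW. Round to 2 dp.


eta_mech = (BP / IP) * 100
Ratio = 286 / 397 = 0.7204
eta_mech = 0.7204 * 100 = 72.04%


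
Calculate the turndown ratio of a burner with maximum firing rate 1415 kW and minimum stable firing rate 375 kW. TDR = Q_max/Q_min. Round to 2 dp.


TDR = Q_max / Q_min
TDR = 1415 / 375 = 3.77


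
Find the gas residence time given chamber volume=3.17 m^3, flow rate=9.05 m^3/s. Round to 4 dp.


tau = V / Q_flow
tau = 3.17 / 9.05 = 0.3503 s


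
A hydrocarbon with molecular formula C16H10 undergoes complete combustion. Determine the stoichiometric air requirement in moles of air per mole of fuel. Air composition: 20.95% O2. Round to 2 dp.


Balanced combustion: C16H10 + 18.5 O2 -> 16 CO2 + 5 H2O
O2 needed = C + H/4 = 16 + 10/4 = 18.50 moles
Air moles = O2 / 0.2095 = 18.50 / 0.2095 = 88.31 moles air


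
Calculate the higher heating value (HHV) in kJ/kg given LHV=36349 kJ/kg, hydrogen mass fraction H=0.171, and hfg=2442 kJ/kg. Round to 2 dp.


HHV = LHV + hfg * 9 * H
Water addition = 2442 * 9 * 0.171 = 3758.238 kJ/kg
HHV = 36349 + 3758.238 = 40107.24 kJ/kg


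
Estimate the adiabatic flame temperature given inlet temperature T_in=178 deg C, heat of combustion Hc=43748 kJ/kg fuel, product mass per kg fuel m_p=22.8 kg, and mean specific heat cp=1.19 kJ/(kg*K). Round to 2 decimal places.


T_ad = T_in + Hc / (m_p * cp)
Denominator = 22.8 * 1.19 = 27.1320
Temperature rise = 43748 / 27.1320 = 1612.41 K
T_ad = 178 + 1612.41 = 1790.41 deg C


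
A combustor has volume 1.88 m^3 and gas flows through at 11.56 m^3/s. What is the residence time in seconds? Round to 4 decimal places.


tau = V / Q_flow
tau = 1.88 / 11.56 = 0.1626 s


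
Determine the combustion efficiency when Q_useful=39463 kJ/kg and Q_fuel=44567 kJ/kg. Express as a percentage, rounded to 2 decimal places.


Efficiency = (Q_useful / Q_fuel) * 100
Efficiency = (39463 / 44567) * 100
Efficiency = 0.8855 * 100 = 88.55%


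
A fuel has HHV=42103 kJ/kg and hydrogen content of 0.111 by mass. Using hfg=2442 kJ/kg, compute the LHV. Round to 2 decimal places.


LHV = HHV - hfg * 9 * H
Water correction = 2442 * 9 * 0.111 = 2439.558 kJ/kg
LHV = 42103 - 2439.558 = 39663.44 kJ/kg


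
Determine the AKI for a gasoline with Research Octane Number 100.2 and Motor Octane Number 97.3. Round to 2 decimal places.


AKI = (RON + MON) / 2
AKI = (100.2 + 97.3) / 2
AKI = 197.5 / 2 = 98.75


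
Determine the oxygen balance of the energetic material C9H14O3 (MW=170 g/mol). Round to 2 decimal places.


OB = -1600 * (2C + H/2 - O) / MW
Inner = 2*9 + 14/2 - 3 = 22.00
OB = -1600 * 22.00 / 170 = -207.06%


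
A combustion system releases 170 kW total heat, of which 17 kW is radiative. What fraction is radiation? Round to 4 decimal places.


f_rad = Q_rad / Q_total
f_rad = 17 / 170 = 0.1000


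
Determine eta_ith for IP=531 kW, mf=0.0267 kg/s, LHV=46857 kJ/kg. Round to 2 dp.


eta_ith = (IP / (mf * LHV)) * 100
Denominator = 0.0267 * 46857 = 1251.0819 kW
eta_ith = (531 / 1251.0819) * 100 = 42.44%


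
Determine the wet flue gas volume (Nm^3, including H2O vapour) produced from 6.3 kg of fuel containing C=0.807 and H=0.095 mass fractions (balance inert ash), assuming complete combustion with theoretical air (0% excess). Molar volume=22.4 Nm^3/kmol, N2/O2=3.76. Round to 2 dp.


Per kg fuel: CO2 = (C/12 kmol)*22.4 = (0.807/12)*22.4 = 1.50640 Nm^3
Per kg fuel: H2O = (H/2 kmol)*22.4 = (0.095/2)*22.4 = 1.06400 Nm^3
O2 needed per kg fuel = C/12 + H/4 = 0.807/12 + 0.095/4 = 0.09100000 kmol
Per kg fuel: N2 = O2*3.76*22.4 = 0.09100000*3.76*22.4 = 7.66438 Nm^3
Total per kg = 1.50640 + 1.06400 + 7.66438 = 10.23478 Nm^3
Total = 10.23478 * 6.3 = 64.48 Nm^3


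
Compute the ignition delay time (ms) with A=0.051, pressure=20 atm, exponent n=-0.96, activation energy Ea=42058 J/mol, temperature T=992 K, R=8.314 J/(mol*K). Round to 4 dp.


tau = A * P^n * exp(Ea/(R*T))
P^n = 20^(-0.96) = 0.05636522
Ea/(R*T) = 42058/(8.314*992) = 5.099492
exp(Ea/(R*T)) = 163.938624
tau = 0.051 * 0.05636522 * 163.938624 = 0.4713 ms


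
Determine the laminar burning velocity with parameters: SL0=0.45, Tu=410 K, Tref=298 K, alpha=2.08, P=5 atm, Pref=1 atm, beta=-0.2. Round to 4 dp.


SL = SL0 * (Tu/Tref)^alpha * (P/Pref)^beta
T ratio = 410/298 = 1.37583893
(T ratio)^alpha = 1.37583893^2.08 = 1.941872
(P/Pref)^beta = 5^(-0.2) = 0.724780
SL = 0.45 * 1.941872 * 0.724780 = 0.6333 m/s


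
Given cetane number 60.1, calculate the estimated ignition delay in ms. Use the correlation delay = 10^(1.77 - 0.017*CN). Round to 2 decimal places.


delay = 10^(1.77 - 0.017*CN)
Exponent = 1.77 - 0.017*60.1 = 0.7483
delay = 10^0.7483 = 5.60 ms


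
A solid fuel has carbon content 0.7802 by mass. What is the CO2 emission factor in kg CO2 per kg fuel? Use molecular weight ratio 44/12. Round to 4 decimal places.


EF = C_frac * (M_CO2 / M_C)
EF = 0.7802 * (44/12)
EF = 0.7802 * 3.666667 = 2.8607 kg_CO2/kg_fuel


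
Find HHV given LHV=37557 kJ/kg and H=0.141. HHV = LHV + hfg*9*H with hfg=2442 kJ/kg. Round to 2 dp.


HHV = LHV + hfg * 9 * H
Water addition = 2442 * 9 * 0.141 = 3098.898 kJ/kg
HHV = 37557 + 3098.898 = 40655.90 kJ/kg


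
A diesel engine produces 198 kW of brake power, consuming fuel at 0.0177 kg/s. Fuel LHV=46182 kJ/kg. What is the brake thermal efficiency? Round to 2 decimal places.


eta_BTE = (BP / (mf * LHV)) * 100
Denominator = 0.0177 * 46182 = 817.4214 kW
eta_BTE = (198 / 817.4214) * 100 = 24.22%


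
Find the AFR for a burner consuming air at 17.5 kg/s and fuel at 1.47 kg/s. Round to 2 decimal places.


AFR = m_air / m_fuel
AFR = 17.5 / 1.47 = 11.90


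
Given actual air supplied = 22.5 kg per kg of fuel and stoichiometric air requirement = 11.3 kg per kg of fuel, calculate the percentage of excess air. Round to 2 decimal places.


Excess air = actual - stoichiometric = 22.5 - 11.3 = 11.20 kg/kg fuel
Excess air % = (excess / stoich) * 100 = (11.20 / 11.3) * 100 = 99.12%


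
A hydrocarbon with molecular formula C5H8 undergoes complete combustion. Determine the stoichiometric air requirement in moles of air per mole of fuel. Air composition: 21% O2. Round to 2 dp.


Balanced combustion: C5H8 + 7 O2 -> 5 CO2 + 4 H2O
O2 needed = C + H/4 = 5 + 8/4 = 7.00 moles
Air moles = O2 / 0.21 = 7.00 / 0.21 = 33.33 moles air


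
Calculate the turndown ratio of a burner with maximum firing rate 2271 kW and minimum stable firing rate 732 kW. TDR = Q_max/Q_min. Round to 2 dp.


TDR = Q_max / Q_min
TDR = 2271 / 732 = 3.10


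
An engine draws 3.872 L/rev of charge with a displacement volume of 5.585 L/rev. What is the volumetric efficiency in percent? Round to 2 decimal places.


eta_v = (V_actual / V_disp) * 100
Ratio = 3.872 / 5.585 = 0.6933
eta_v = 0.6933 * 100 = 69.33%


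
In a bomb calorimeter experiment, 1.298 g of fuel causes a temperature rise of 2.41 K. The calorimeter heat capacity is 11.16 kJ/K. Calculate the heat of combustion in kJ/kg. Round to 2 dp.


Hc = C_cal * delta_T / m_fuel
Q_released = 11.16 * 2.41 = 26.8956 kJ
m_fuel = 1.298 g = 1.298/1000 kg = 0.001298 kg
Hc = 26.8956 / 0.001298 = 20720.80 kJ/kg


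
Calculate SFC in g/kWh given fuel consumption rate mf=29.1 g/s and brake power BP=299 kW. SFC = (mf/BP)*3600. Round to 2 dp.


SFC = (mf / BP) * 3600
Rate = 29.1 / 299 = 0.097324 g/(s*kW)
SFC = 0.097324 * 3600 = 350.37 g/kWh


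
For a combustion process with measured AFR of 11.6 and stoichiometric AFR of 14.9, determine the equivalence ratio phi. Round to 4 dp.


phi = AFR_stoich / AFR_actual
phi = 14.9 / 11.6 = 1.2845


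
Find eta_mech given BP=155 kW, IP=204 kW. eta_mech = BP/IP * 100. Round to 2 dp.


eta_mech = (BP / IP) * 100
Ratio = 155 / 204 = 0.7598
eta_mech = 0.7598 * 100 = 75.98%


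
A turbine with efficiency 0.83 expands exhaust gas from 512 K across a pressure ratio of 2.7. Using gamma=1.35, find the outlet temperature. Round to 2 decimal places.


T_out = T_in * (1 - eta * (1 - PR^(-(gamma-1)/gamma)))
Exponent = -(1.35-1)/1.35 = -0.25925926
PR^exp = 2.7^(-0.25925926) = 0.77297411
Factor = 1 - 0.83*(1 - 0.77297411) = 0.81156851
T_out = 512 * 0.81156851 = 415.52 K


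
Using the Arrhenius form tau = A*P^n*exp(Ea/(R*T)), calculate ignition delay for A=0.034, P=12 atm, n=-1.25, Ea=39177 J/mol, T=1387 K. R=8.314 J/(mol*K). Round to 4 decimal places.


tau = A * P^n * exp(Ea/(R*T))
P^n = 12^(-1.25) = 0.04477375
Ea/(R*T) = 39177/(8.314*1387) = 3.397384
exp(Ea/(R*T)) = 29.885830
tau = 0.034 * 0.04477375 * 29.885830 = 0.0455 ms


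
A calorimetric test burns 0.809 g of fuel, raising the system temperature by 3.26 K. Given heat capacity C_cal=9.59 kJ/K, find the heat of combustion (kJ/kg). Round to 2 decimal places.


Hc = C_cal * delta_T / m_fuel
Q_released = 9.59 * 3.26 = 31.2634 kJ
m_fuel = 0.809 g = 0.809/1000 kg = 0.000809 kg
Hc = 31.2634 / 0.000809 = 38644.50 kJ/kg


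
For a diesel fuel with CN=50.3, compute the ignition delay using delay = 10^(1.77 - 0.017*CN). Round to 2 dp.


delay = 10^(1.77 - 0.017*CN)
Exponent = 1.77 - 0.017*50.3 = 0.9149
delay = 10^0.9149 = 8.22 ms


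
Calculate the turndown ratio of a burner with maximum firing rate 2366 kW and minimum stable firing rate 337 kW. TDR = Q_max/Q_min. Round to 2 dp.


TDR = Q_max / Q_min
TDR = 2366 / 337 = 7.02


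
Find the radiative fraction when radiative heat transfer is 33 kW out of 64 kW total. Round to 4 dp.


f_rad = Q_rad / Q_total
f_rad = 33 / 64 = 0.5156


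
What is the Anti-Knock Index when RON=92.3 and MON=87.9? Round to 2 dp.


AKI = (RON + MON) / 2
AKI = (92.3 + 87.9) / 2
AKI = 180.2 / 2 = 90.10


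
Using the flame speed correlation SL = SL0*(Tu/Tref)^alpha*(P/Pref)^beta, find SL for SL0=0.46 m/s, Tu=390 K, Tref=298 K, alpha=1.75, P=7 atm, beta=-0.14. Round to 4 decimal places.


SL = SL0 * (Tu/Tref)^alpha * (P/Pref)^beta
T ratio = 390/298 = 1.30872483
(T ratio)^alpha = 1.30872483^1.75 = 1.601344
(P/Pref)^beta = 7^(-0.14) = 0.761529
SL = 0.46 * 1.601344 * 0.761529 = 0.5610 m/s


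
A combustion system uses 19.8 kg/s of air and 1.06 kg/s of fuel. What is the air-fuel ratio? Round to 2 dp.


AFR = m_air / m_fuel
AFR = 19.8 / 1.06 = 18.68


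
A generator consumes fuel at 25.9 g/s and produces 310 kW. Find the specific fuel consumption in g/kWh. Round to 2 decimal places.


SFC = (mf / BP) * 3600
Rate = 25.9 / 310 = 0.083548 g/(s*kW)
SFC = 0.083548 * 3600 = 300.77 g/kWh


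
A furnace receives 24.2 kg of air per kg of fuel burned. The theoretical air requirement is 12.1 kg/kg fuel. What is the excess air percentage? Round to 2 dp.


Excess air = actual - stoichiometric = 24.2 - 12.1 = 12.10 kg/kg fuel
Excess air % = (excess / stoich) * 100 = (12.10 / 12.1) * 100 = 100.00%


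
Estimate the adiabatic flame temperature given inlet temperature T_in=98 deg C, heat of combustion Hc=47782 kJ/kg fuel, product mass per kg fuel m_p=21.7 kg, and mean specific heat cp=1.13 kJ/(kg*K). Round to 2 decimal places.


T_ad = T_in + Hc / (m_p * cp)
Denominator = 21.7 * 1.13 = 24.5210
Temperature rise = 47782 / 24.5210 = 1948.62 K
T_ad = 98 + 1948.62 = 2046.62 deg C


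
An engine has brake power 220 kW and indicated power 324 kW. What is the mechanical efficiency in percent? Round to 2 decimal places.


eta_mech = (BP / IP) * 100
Ratio = 220 / 324 = 0.6790
eta_mech = 0.6790 * 100 = 67.90%


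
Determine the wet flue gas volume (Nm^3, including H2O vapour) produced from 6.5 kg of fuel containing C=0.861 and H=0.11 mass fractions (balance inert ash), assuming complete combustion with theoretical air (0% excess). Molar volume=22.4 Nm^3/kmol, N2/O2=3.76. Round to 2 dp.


Per kg fuel: CO2 = (C/12 kmol)*22.4 = (0.861/12)*22.4 = 1.60720 Nm^3
Per kg fuel: H2O = (H/2 kmol)*22.4 = (0.11/2)*22.4 = 1.23200 Nm^3
O2 needed per kg fuel = C/12 + H/4 = 0.861/12 + 0.11/4 = 0.09925000 kmol
Per kg fuel: N2 = O2*3.76*22.4 = 0.09925000*3.76*22.4 = 8.35923 Nm^3
Total per kg = 1.60720 + 1.23200 + 8.35923 = 11.19843 Nm^3
Total = 11.19843 * 6.5 = 72.79 Nm^3


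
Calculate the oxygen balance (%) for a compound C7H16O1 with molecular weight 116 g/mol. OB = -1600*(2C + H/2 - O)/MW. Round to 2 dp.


OB = -1600 * (2C + H/2 - O) / MW
Inner = 2*7 + 16/2 - 1 = 21.00
OB = -1600 * 21.00 / 116 = -289.66%


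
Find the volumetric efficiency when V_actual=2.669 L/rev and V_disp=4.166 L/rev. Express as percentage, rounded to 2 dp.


eta_v = (V_actual / V_disp) * 100
Ratio = 2.669 / 4.166 = 0.6407
eta_v = 0.6407 * 100 = 64.07%


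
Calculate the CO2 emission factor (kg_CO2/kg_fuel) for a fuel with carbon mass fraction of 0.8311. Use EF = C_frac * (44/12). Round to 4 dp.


EF = C_frac * (M_CO2 / M_C)
EF = 0.8311 * (44/12)
EF = 0.8311 * 3.666667 = 3.0474 kg_CO2/kg_fuel


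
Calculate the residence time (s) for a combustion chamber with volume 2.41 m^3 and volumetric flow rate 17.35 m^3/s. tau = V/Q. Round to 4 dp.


tau = V / Q_flow
tau = 2.41 / 17.35 = 0.1389 s


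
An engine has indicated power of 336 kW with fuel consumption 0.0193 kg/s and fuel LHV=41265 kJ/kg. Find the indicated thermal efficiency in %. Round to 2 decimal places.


eta_ith = (IP / (mf * LHV)) * 100
Denominator = 0.0193 * 41265 = 796.4145 kW
eta_ith = (336 / 796.4145) * 100 = 42.19%


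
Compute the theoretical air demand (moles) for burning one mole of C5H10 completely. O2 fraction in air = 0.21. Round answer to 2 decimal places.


Balanced combustion: C5H10 + 7.5 O2 -> 5 CO2 + 5 H2O
O2 needed = C + H/4 = 5 + 10/4 = 7.50 moles
Air moles = O2 / 0.21 = 7.50 / 0.21 = 35.71 moles air


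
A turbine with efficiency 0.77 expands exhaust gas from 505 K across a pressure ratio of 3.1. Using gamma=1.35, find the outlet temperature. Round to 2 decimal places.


T_out = T_in * (1 - eta * (1 - PR^(-(gamma-1)/gamma)))
Exponent = -(1.35-1)/1.35 = -0.25925926
PR^exp = 3.1^(-0.25925926) = 0.74577862
Factor = 1 - 0.77*(1 - 0.74577862) = 0.80424954
T_out = 505 * 0.80424954 = 406.15 K


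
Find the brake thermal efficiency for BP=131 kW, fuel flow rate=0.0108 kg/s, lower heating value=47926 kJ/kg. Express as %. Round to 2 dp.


eta_BTE = (BP / (mf * LHV)) * 100
Denominator = 0.0108 * 47926 = 517.6008 kW
eta_BTE = (131 / 517.6008) * 100 = 25.31%


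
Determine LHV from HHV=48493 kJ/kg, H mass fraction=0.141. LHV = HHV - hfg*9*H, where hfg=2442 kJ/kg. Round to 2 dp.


LHV = HHV - hfg * 9 * H
Water correction = 2442 * 9 * 0.141 = 3098.898 kJ/kg
LHV = 48493 - 3098.898 = 45394.10 kJ/kg


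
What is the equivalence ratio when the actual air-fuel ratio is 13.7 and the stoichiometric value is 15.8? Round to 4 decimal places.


phi = AFR_stoich / AFR_actual
phi = 15.8 / 13.7 = 1.1533


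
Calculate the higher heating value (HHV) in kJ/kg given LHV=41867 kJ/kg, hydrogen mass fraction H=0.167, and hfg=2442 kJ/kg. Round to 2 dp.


HHV = LHV + hfg * 9 * H
Water addition = 2442 * 9 * 0.167 = 3670.326 kJ/kg
HHV = 41867 + 3670.326 = 45537.33 kJ/kg


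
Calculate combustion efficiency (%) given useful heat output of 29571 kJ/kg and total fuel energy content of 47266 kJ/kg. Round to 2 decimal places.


Efficiency = (Q_useful / Q_fuel) * 100
Efficiency = (29571 / 47266) * 100
Efficiency = 0.6256 * 100 = 62.56%


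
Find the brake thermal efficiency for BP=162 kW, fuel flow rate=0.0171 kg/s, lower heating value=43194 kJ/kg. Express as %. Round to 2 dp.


eta_BTE = (BP / (mf * LHV)) * 100
Denominator = 0.0171 * 43194 = 738.6174 kW
eta_BTE = (162 / 738.6174) * 100 = 21.93%


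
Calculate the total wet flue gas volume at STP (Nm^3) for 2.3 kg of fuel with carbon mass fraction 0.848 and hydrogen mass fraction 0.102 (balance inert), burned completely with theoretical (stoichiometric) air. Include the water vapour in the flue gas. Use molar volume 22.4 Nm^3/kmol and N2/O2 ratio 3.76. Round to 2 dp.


Per kg fuel: CO2 = (C/12 kmol)*22.4 = (0.848/12)*22.4 = 1.58293 Nm^3
Per kg fuel: H2O = (H/2 kmol)*22.4 = (0.102/2)*22.4 = 1.14240 Nm^3
O2 needed per kg fuel = C/12 + H/4 = 0.848/12 + 0.102/4 = 0.09616667 kmol
Per kg fuel: N2 = O2*3.76*22.4 = 0.09616667*3.76*22.4 = 8.09954 Nm^3
Total per kg = 1.58293 + 1.14240 + 8.09954 = 10.82487 Nm^3
Total = 10.82487 * 2.3 = 24.90 Nm^3


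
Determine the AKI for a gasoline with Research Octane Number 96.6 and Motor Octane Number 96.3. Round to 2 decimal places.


AKI = (RON + MON) / 2
AKI = (96.6 + 96.3) / 2
AKI = 192.9 / 2 = 96.45


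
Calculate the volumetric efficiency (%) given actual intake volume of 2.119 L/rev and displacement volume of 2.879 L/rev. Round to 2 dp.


eta_v = (V_actual / V_disp) * 100
Ratio = 2.119 / 2.879 = 0.7360
eta_v = 0.7360 * 100 = 73.60%


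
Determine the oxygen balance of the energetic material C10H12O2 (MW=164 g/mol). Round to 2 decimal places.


OB = -1600 * (2C + H/2 - O) / MW
Inner = 2*10 + 12/2 - 2 = 24.00
OB = -1600 * 24.00 / 164 = -234.15%


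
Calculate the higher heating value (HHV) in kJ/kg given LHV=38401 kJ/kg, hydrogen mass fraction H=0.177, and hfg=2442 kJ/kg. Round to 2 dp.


HHV = LHV + hfg * 9 * H
Water addition = 2442 * 9 * 0.177 = 3890.106 kJ/kg
HHV = 38401 + 3890.106 = 42291.11 kJ/kg


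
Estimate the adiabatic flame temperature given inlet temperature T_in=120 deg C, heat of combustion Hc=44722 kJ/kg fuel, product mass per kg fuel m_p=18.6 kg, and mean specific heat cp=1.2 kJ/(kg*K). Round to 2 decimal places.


T_ad = T_in + Hc / (m_p * cp)
Denominator = 18.6 * 1.2 = 22.3200
Temperature rise = 44722 / 22.3200 = 2003.67 K
T_ad = 120 + 2003.67 = 2123.67 deg C


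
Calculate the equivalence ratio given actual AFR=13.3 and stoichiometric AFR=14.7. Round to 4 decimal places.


phi = AFR_stoich / AFR_actual
phi = 14.7 / 13.3 = 1.1053


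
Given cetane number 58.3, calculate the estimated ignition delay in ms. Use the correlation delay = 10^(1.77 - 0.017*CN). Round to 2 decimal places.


delay = 10^(1.77 - 0.017*CN)
Exponent = 1.77 - 0.017*58.3 = 0.7789
delay = 10^0.7789 = 6.01 ms


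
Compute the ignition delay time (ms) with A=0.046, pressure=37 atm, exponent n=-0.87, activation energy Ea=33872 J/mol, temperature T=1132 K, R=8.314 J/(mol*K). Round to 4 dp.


tau = A * P^n * exp(Ea/(R*T))
P^n = 37^(-0.87) = 0.04321798
Ea/(R*T) = 33872/(8.314*1132) = 3.599021
exp(Ea/(R*T)) = 36.562426
tau = 0.046 * 0.04321798 * 36.562426 = 0.0727 ms


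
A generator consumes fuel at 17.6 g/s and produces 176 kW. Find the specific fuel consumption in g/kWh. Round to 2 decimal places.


SFC = (mf / BP) * 3600
Rate = 17.6 / 176 = 0.100000 g/(s*kW)
SFC = 0.100000 * 3600 = 360.00 g/kWh


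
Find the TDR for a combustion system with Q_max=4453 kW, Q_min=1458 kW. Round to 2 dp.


TDR = Q_max / Q_min
TDR = 4453 / 1458 = 3.05


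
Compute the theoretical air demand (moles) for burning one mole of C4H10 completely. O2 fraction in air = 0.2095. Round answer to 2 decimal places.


Balanced combustion: C4H10 + 6.5 O2 -> 4 CO2 + 5 H2O
O2 needed = C + H/4 = 4 + 10/4 = 6.50 moles
Air moles = O2 / 0.2095 = 6.50 / 0.2095 = 31.03 moles air


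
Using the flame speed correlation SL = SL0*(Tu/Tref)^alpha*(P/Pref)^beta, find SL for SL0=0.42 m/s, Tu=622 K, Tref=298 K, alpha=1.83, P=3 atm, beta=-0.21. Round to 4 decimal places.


SL = SL0 * (Tu/Tref)^alpha * (P/Pref)^beta
T ratio = 622/298 = 2.08724832
(T ratio)^alpha = 2.08724832^1.83 = 3.844330
(P/Pref)^beta = 3^(-0.21) = 0.793971
SL = 0.42 * 3.844330 * 0.793971 = 1.2820 m/s


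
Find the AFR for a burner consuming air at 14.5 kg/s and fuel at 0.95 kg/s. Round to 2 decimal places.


AFR = m_air / m_fuel
AFR = 14.5 / 0.95 = 15.26


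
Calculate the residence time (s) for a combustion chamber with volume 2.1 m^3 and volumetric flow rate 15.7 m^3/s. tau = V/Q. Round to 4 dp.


tau = V / Q_flow
tau = 2.1 / 15.7 = 0.1338 s


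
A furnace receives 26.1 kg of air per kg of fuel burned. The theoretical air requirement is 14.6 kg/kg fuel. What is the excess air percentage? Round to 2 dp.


Excess air = actual - stoichiometric = 26.1 - 14.6 = 11.50 kg/kg fuel
Excess air % = (excess / stoich) * 100 = (11.50 / 14.6) * 100 = 78.77%


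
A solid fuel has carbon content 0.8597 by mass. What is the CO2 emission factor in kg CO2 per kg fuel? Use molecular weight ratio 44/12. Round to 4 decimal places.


EF = C_frac * (M_CO2 / M_C)
EF = 0.8597 * (44/12)
EF = 0.8597 * 3.666667 = 3.1522 kg_CO2/kg_fuel


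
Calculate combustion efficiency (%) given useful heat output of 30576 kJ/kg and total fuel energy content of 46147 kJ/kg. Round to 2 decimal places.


Efficiency = (Q_useful / Q_fuel) * 100
Efficiency = (30576 / 46147) * 100
Efficiency = 0.6626 * 100 = 66.26%


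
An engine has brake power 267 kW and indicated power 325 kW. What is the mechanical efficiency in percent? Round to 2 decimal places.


eta_mech = (BP / IP) * 100
Ratio = 267 / 325 = 0.8215
eta_mech = 0.8215 * 100 = 82.15%


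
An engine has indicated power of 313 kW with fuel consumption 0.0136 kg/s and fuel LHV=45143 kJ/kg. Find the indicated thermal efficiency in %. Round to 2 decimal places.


eta_ith = (IP / (mf * LHV)) * 100
Denominator = 0.0136 * 45143 = 613.9448 kW
eta_ith = (313 / 613.9448) * 100 = 50.98%


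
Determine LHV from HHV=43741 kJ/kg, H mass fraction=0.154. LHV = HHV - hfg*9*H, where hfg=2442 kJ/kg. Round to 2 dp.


LHV = HHV - hfg * 9 * H
Water correction = 2442 * 9 * 0.154 = 3384.612 kJ/kg
LHV = 43741 - 3384.612 = 40356.39 kJ/kg


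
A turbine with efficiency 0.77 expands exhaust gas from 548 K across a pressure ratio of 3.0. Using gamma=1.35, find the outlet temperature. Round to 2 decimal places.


T_out = T_in * (1 - eta * (1 - PR^(-(gamma-1)/gamma)))
Exponent = -(1.35-1)/1.35 = -0.25925926
PR^exp = 3.0^(-0.25925926) = 0.75214556
Factor = 1 - 0.77*(1 - 0.75214556) = 0.80915208
T_out = 548 * 0.80915208 = 443.42 K


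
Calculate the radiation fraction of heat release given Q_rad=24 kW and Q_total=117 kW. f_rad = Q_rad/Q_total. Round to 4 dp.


f_rad = Q_rad / Q_total
f_rad = 24 / 117 = 0.2051


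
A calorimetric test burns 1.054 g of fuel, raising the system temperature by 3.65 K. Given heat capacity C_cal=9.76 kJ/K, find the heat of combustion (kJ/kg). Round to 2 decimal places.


Hc = C_cal * delta_T / m_fuel
Q_released = 9.76 * 3.65 = 35.6240 kJ
m_fuel = 1.054 g = 1.054/1000 kg = 0.001054 kg
Hc = 35.6240 / 0.001054 = 33798.86 kJ/kg


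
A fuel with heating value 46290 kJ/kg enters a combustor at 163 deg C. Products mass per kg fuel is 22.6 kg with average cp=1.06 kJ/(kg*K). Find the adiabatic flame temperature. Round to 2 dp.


T_ad = T_in + Hc / (m_p * cp)
Denominator = 22.6 * 1.06 = 23.9560
Temperature rise = 46290 / 23.9560 = 1932.29 K
T_ad = 163 + 1932.29 = 2095.29 deg C


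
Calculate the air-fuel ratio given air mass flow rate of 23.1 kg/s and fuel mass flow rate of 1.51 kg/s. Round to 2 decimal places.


AFR = m_air / m_fuel
AFR = 23.1 / 1.51 = 15.30


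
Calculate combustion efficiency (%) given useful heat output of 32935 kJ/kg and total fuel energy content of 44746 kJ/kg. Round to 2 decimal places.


Efficiency = (Q_useful / Q_fuel) * 100
Efficiency = (32935 / 44746) * 100
Efficiency = 0.7360 * 100 = 73.60%


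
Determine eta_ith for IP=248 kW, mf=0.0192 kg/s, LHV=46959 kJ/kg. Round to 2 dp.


eta_ith = (IP / (mf * LHV)) * 100
Denominator = 0.0192 * 46959 = 901.6128 kW
eta_ith = (248 / 901.6128) * 100 = 27.51%


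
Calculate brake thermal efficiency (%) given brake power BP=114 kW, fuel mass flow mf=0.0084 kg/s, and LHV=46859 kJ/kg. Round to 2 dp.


eta_BTE = (BP / (mf * LHV)) * 100
Denominator = 0.0084 * 46859 = 393.6156 kW
eta_BTE = (114 / 393.6156) * 100 = 28.96%


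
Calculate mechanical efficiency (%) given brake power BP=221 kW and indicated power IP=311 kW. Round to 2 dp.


eta_mech = (BP / IP) * 100
Ratio = 221 / 311 = 0.7106
eta_mech = 0.7106 * 100 = 71.06%


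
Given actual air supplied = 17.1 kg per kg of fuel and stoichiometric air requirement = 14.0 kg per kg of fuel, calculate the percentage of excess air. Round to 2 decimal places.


Excess air = actual - stoichiometric = 17.1 - 14.0 = 3.10 kg/kg fuel
Excess air % = (excess / stoich) * 100 = (3.10 / 14.0) * 100 = 22.14%


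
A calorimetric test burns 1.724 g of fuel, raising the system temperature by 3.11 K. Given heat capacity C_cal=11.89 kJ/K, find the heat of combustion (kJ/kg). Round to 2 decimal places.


Hc = C_cal * delta_T / m_fuel
Q_released = 11.89 * 3.11 = 36.9779 kJ
m_fuel = 1.724 g = 1.724/1000 kg = 0.001724 kg
Hc = 36.9779 / 0.001724 = 21448.90 kJ/kg


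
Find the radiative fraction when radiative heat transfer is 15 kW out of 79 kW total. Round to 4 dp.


f_rad = Q_rad / Q_total
f_rad = 15 / 79 = 0.1899


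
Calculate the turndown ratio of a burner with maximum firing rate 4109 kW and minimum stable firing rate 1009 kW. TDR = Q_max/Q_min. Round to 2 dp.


TDR = Q_max / Q_min
TDR = 4109 / 1009 = 4.07


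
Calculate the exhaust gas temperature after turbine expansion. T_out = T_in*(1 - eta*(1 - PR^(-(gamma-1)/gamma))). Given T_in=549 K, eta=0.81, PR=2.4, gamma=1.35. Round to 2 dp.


T_out = T_in * (1 - eta * (1 - PR^(-(gamma-1)/gamma)))
Exponent = -(1.35-1)/1.35 = -0.25925926
PR^exp = 2.4^(-0.25925926) = 0.79694200
Factor = 1 - 0.81*(1 - 0.79694200) = 0.83552302
T_out = 549 * 0.83552302 = 458.70 K


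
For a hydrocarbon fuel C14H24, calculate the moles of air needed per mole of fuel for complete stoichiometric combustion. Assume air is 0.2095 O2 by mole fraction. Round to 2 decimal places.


Balanced combustion: C14H24 + 20 O2 -> 14 CO2 + 12 H2O
O2 needed = C + H/4 = 14 + 24/4 = 20.00 moles
Air moles = O2 / 0.2095 = 20.00 / 0.2095 = 95.47 moles air


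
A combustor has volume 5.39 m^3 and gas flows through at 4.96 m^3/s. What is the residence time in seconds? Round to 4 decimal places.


tau = V / Q_flow
tau = 5.39 / 4.96 = 1.0867 s


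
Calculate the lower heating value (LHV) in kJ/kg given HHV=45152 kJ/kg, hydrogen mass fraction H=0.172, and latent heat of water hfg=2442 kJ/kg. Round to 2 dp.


LHV = HHV - hfg * 9 * H
Water correction = 2442 * 9 * 0.172 = 3780.216 kJ/kg
LHV = 45152 - 3780.216 = 41371.78 kJ/kg


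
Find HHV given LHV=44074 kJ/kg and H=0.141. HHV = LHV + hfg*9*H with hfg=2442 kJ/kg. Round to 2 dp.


HHV = LHV + hfg * 9 * H
Water addition = 2442 * 9 * 0.141 = 3098.898 kJ/kg
HHV = 44074 + 3098.898 = 47172.90 kJ/kg


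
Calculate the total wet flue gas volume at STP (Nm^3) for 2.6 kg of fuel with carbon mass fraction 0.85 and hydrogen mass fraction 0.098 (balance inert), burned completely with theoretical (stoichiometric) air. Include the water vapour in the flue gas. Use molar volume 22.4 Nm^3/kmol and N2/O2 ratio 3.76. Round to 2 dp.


Per kg fuel: CO2 = (C/12 kmol)*22.4 = (0.85/12)*22.4 = 1.58667 Nm^3
Per kg fuel: H2O = (H/2 kmol)*22.4 = (0.098/2)*22.4 = 1.09760 Nm^3
O2 needed per kg fuel = C/12 + H/4 = 0.85/12 + 0.098/4 = 0.09533333 kmol
Per kg fuel: N2 = O2*3.76*22.4 = 0.09533333*3.76*22.4 = 8.02935 Nm^3
Total per kg = 1.58667 + 1.09760 + 8.02935 = 10.71362 Nm^3
Total = 10.71362 * 2.6 = 27.86 Nm^3


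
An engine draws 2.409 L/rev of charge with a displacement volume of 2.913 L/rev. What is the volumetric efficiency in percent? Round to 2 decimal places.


eta_v = (V_actual / V_disp) * 100
Ratio = 2.409 / 2.913 = 0.8270
eta_v = 0.8270 * 100 = 82.70%


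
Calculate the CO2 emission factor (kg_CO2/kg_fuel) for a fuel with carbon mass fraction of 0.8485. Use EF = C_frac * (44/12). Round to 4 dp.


EF = C_frac * (M_CO2 / M_C)
EF = 0.8485 * (44/12)
EF = 0.8485 * 3.666667 = 3.1112 kg_CO2/kg_fuel


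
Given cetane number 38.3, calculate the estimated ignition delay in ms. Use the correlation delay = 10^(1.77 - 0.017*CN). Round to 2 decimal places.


delay = 10^(1.77 - 0.017*CN)
Exponent = 1.77 - 0.017*38.3 = 1.1189
delay = 10^1.1189 = 13.15 ms


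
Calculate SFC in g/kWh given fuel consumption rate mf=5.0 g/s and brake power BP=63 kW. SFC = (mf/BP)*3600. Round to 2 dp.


SFC = (mf / BP) * 3600
Rate = 5.0 / 63 = 0.079365 g/(s*kW)
SFC = 0.079365 * 3600 = 285.71 g/kWh


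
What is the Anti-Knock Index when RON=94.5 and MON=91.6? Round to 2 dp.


AKI = (RON + MON) / 2
AKI = (94.5 + 91.6) / 2
AKI = 186.1 / 2 = 93.05


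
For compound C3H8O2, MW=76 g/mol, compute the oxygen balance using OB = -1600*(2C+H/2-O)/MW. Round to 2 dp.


OB = -1600 * (2C + H/2 - O) / MW
Inner = 2*3 + 8/2 - 2 = 8.00
OB = -1600 * 8.00 / 76 = -168.42%


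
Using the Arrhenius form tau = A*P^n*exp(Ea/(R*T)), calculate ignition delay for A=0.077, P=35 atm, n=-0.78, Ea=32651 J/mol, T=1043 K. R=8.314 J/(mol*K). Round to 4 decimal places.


tau = A * P^n * exp(Ea/(R*T))
P^n = 35^(-0.78) = 0.06246359
Ea/(R*T) = 32651/(8.314*1043) = 3.765322
exp(Ea/(R*T)) = 43.177620
tau = 0.077 * 0.06246359 * 43.177620 = 0.2077 ms
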